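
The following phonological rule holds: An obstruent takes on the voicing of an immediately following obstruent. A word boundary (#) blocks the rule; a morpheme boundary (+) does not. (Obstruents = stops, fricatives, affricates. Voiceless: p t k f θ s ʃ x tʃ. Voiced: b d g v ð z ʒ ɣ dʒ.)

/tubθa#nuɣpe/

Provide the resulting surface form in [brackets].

[tupθa#nuxpe]

/b/ before /θ/ (voiceless) → [p]
/ɣ/ before /p/ (voiceless) → [x]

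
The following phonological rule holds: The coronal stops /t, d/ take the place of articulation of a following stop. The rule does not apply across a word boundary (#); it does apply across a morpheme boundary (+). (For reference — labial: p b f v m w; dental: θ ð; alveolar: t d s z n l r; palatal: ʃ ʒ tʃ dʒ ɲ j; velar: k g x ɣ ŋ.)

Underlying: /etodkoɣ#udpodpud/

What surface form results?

/d/ before /k/ (velar) → [g]
/d/ before /p/ (labial) → [b]
/d/ before /p/ (labial) → [b]

[etogkoɣ#ubpobpud]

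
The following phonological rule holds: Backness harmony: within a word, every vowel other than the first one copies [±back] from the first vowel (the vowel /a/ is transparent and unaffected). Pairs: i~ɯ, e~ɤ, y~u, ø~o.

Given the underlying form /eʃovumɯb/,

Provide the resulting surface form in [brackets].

[eʃøvymib]

/o/ harmonizes with /e/ ([-back]) → [ø]
/u/ harmonizes with /e/ ([-back]) → [y]
/ɯ/ harmonizes with /e/ ([-back]) → [i]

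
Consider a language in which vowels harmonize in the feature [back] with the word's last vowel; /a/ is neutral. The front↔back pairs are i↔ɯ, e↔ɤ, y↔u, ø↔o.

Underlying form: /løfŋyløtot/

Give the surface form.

/ø/ harmonizes with /o/ ([+back]) → [o]
/y/ harmonizes with /o/ ([+back]) → [u]
/ø/ harmonizes with /o/ ([+back]) → [o]

[lofŋulotot]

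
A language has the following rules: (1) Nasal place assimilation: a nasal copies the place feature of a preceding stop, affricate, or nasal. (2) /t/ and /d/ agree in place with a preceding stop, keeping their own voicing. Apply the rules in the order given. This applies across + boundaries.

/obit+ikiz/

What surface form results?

[obit+ikiz]

Rule 1: no segment meets the rule's conditions; no change.
After rule 1: obit+ikiz
Rule 2: no segment meets the rule's conditions; no change.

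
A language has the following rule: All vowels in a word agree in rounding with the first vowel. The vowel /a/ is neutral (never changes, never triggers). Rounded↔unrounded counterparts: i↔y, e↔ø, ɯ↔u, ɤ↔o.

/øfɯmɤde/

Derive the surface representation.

/ɯ/ harmonizes with /ø/ ([+round]) → [u]
/ɤ/ harmonizes with /ø/ ([+round]) → [o]
/e/ harmonizes with /ø/ ([+round]) → [ø]

[øfumodø]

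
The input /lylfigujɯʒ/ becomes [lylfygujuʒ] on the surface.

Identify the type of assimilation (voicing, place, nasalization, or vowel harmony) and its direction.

vowel harmony, progressive

/i/→[y] /ɯ/→[u].
Vowels agree with the first vowel, so the harmony is progressive.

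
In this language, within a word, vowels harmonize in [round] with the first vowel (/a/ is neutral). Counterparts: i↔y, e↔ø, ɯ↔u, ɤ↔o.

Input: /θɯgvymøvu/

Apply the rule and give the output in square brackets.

/y/ harmonizes with /ɯ/ ([-round]) → [i]
/ø/ harmonizes with /ɯ/ ([-round]) → [e]
/u/ harmonizes with /ɯ/ ([-round]) → [ɯ]

[θɯgvimevɯ]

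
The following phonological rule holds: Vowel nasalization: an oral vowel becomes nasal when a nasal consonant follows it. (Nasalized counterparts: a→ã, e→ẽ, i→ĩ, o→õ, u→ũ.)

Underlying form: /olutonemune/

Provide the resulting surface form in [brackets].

/o/ before nasal /n/ → [õ]
/e/ before nasal /m/ → [ẽ]
/u/ before nasal /n/ → [ũ]

[olutõnẽmũne]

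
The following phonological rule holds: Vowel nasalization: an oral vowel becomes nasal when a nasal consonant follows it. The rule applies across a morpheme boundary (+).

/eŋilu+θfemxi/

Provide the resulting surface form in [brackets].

/e/ before nasal /ŋ/ → [ẽ]
/e/ before nasal /m/ → [ẽ]

[ẽŋilu+θfẽmxi]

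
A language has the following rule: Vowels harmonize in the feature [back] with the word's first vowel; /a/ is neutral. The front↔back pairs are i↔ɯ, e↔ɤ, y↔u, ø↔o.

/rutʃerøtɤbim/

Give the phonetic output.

[rutʃɤrotɤbɯm]

/e/ harmonizes with /u/ ([+back]) → [ɤ]
/ø/ harmonizes with /u/ ([+back]) → [o]
/i/ harmonizes with /u/ ([+back]) → [ɯ]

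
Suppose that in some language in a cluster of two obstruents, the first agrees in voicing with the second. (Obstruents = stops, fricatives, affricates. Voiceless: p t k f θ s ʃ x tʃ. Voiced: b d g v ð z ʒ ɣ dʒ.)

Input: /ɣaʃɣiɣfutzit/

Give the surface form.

/ʃ/ before /ɣ/ (voiced) → [ʒ]
/ɣ/ before /f/ (voiceless) → [x]
/t/ before /z/ (voiced) → [d]

[ɣaʒɣixfudzit]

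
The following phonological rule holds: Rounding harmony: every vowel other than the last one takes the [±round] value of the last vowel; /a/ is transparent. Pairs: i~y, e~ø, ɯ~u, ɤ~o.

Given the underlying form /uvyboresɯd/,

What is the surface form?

[ɯvibɤresɯd]

/u/ harmonizes with /ɯ/ ([-round]) → [ɯ]
/y/ harmonizes with /ɯ/ ([-round]) → [i]
/o/ harmonizes with /ɯ/ ([-round]) → [ɤ]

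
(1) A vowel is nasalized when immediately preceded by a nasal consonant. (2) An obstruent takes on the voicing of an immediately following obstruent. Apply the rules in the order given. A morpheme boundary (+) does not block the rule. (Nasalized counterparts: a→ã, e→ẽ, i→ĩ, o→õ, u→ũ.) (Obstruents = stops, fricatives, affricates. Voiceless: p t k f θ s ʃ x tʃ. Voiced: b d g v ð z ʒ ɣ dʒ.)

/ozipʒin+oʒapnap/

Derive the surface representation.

[ozibʒin+õʒapnãp]

Rule 1: /o/ after nasal /n/ → [õ]
Rule 1: /a/ after nasal /n/ → [ã]
After rule 1: ozipʒin+õʒapnãp
Rule 2: /p/ before /ʒ/ (voiced) → [b]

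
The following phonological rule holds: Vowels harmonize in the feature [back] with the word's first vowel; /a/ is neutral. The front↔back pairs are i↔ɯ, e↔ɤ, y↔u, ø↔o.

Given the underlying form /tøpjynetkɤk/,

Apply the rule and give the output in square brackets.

[tøpjynetkek]

/ɤ/ harmonizes with /ø/ ([-back]) → [e]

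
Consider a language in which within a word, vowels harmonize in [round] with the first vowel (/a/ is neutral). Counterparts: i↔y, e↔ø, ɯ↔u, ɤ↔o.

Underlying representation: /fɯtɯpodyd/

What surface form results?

[fɯtɯpɤdid]

/o/ harmonizes with /ɯ/ ([-round]) → [ɤ]
/y/ harmonizes with /ɯ/ ([-round]) → [i]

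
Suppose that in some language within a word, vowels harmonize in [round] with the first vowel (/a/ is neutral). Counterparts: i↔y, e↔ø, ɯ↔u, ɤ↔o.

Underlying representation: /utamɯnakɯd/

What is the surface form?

/ɯ/ harmonizes with /u/ ([+round]) → [u]
/ɯ/ harmonizes with /u/ ([+round]) → [u]

[utamunakud]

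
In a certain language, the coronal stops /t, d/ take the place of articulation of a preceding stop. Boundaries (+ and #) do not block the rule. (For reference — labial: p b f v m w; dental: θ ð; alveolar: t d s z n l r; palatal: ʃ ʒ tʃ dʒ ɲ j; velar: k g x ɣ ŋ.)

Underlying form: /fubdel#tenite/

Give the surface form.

[fubbel#tenite]

/d/ after /b/ (labial) → [b]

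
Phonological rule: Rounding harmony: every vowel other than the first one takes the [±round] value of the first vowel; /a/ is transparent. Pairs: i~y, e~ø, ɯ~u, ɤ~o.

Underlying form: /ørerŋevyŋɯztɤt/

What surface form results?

/e/ harmonizes with /ø/ ([+round]) → [ø]
/e/ harmonizes with /ø/ ([+round]) → [ø]
/ɯ/ harmonizes with /ø/ ([+round]) → [u]
/ɤ/ harmonizes with /ø/ ([+round]) → [o]

[ørørŋøvyŋuztot]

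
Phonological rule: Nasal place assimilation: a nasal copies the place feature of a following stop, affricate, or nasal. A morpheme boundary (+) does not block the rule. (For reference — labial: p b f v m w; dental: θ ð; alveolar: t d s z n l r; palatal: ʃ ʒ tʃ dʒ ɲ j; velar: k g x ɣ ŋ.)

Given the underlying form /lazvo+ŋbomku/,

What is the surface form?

[lazvo+mboŋku]

/ŋ/ before /b/ (labial) → [m]
/m/ before /k/ (velar) → [ŋ]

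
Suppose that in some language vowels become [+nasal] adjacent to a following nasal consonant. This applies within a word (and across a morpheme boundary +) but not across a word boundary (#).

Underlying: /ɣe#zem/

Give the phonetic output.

[ɣe#zẽm]

/e/ before nasal /m/ → [ẽ]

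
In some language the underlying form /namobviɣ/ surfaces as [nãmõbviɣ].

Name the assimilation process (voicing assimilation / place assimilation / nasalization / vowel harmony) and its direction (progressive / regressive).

/a/→[ã] /o/→[õ].
Each target copies a feature from the preceding segment, so the direction is progressive.

nasalization, progressive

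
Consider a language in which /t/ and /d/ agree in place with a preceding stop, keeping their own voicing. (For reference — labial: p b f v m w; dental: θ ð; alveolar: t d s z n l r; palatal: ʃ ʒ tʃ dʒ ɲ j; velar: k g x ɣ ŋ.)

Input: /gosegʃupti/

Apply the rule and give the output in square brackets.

/t/ after /p/ (labial) → [p]

[gosegʃuppi]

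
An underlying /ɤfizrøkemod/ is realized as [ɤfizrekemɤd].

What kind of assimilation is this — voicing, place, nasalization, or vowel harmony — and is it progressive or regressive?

/ø/→[e] /o/→[ɤ].
Vowels agree with the first vowel, so the harmony is progressive.

vowel harmony, progressive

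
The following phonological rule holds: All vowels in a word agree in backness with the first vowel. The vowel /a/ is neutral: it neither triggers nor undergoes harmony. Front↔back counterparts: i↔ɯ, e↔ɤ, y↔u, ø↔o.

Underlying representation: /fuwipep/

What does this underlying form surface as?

[fuwɯpɤp]

/i/ harmonizes with /u/ ([+back]) → [ɯ]
/e/ harmonizes with /u/ ([+back]) → [ɤ]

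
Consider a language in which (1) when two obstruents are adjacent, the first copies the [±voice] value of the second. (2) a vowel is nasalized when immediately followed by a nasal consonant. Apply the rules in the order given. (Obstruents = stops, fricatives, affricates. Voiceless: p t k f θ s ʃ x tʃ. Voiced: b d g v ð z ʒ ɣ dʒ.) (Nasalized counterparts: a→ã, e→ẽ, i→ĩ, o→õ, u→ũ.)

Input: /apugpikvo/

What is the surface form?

[apukpigvo]

Rule 1: /g/ before /p/ (voiceless) → [k]
Rule 1: /k/ before /v/ (voiced) → [g]
After rule 1: apukpigvo
Rule 2: no segment meets the rule's conditions; no change.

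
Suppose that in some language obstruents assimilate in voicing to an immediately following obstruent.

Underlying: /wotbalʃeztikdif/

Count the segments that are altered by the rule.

/t/ before /b/ (voiced) → [d]
/z/ before /t/ (voiceless) → [s]
/k/ before /d/ (voiced) → [g]
3 segments change.

3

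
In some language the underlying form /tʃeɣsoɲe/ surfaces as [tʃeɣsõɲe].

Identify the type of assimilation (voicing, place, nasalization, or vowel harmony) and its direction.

/o/→[õ].
Each target copies a feature from the following segment, so the direction is regressive.

nasalization, regressive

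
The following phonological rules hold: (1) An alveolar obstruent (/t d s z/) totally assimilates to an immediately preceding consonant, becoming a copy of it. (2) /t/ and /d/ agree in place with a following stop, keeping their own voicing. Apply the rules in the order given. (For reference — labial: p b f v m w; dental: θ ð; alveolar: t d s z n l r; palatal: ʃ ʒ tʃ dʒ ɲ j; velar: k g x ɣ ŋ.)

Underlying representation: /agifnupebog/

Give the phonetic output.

[agifnupebog]

Rule 1: no segment meets the rule's conditions; no change.
After rule 1: agifnupebog
Rule 2: no segment meets the rule's conditions; no change.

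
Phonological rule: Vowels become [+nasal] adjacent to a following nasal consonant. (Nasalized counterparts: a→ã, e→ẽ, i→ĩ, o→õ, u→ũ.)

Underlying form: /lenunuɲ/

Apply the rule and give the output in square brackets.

/e/ before nasal /n/ → [ẽ]
/u/ before nasal /n/ → [ũ]
/u/ before nasal /ɲ/ → [ũ]

[lẽnũnũɲ]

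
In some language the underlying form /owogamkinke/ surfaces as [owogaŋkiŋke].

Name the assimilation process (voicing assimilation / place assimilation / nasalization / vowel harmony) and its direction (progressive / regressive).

/m/→[ŋ] /n/→[ŋ].
Each target copies a feature from the following segment, so the direction is regressive.

place assimilation, regressive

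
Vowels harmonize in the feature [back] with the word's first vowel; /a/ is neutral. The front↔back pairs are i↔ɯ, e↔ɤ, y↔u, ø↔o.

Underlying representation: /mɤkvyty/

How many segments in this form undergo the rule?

/y/ harmonizes with /ɤ/ ([+back]) → [u]
/y/ harmonizes with /ɤ/ ([+back]) → [u]
2 segments change.

2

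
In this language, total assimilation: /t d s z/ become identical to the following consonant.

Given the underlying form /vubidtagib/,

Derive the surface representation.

[vubittagib]

/d/ before /t/ → [t] (total assimilation)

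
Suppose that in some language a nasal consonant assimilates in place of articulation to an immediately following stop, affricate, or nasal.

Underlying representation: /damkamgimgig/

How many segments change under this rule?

3

/m/ before /k/ (velar) → [ŋ]
/m/ before /g/ (velar) → [ŋ]
/m/ before /g/ (velar) → [ŋ]
3 segments change.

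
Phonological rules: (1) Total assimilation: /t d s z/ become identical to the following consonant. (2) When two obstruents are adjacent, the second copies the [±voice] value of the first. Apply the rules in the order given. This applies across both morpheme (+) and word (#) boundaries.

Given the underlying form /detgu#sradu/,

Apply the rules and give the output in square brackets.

Rule 1: /t/ before /g/ → [g] (total assimilation)
Rule 1: /s/ before /r/ → [r] (total assimilation)
After rule 1: deggu#rradu
Rule 2: no segment meets the rule's conditions; no change.

[deggu#rradu]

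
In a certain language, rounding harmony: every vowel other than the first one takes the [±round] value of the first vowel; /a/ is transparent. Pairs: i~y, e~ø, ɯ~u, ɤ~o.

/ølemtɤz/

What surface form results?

/e/ harmonizes with /ø/ ([+round]) → [ø]
/ɤ/ harmonizes with /ø/ ([+round]) → [o]

[ølømtoz]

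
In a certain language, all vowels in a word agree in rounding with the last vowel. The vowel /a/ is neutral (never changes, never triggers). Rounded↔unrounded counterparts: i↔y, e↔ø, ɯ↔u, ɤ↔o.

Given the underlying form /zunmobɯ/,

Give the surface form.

[zɯnmɤbɯ]

/u/ harmonizes with /ɯ/ ([-round]) → [ɯ]
/o/ harmonizes with /ɯ/ ([-round]) → [ɤ]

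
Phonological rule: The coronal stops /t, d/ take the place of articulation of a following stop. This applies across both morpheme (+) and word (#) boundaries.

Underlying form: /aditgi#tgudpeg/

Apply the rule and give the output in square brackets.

/t/ before /g/ (velar) → [k]
/t/ before /g/ (velar) → [k]
/d/ before /p/ (labial) → [b]

[adikgi#kgubpeg]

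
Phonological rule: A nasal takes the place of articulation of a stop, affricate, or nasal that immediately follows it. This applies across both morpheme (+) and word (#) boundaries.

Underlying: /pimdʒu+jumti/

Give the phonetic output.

/m/ before /dʒ/ (palatal) → [ɲ]
/m/ before /t/ (alveolar) → [n]

[piɲdʒu+junti]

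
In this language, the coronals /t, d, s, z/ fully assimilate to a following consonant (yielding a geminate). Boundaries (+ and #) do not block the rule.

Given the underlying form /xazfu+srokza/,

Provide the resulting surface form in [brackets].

/z/ before /f/ → [f] (total assimilation)
/s/ before /r/ → [r] (total assimilation)

[xaffu+rrokza]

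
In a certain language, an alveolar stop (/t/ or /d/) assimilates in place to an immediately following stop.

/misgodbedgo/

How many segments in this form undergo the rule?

/d/ before /b/ (labial) → [b]
/d/ before /g/ (velar) → [g]
2 segments change.

2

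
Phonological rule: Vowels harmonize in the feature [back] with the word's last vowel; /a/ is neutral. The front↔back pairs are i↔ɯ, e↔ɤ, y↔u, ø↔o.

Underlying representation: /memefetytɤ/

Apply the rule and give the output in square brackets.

[mɤmɤfɤtutɤ]

/e/ harmonizes with /ɤ/ ([+back]) → [ɤ]
/e/ harmonizes with /ɤ/ ([+back]) → [ɤ]
/e/ harmonizes with /ɤ/ ([+back]) → [ɤ]
/y/ harmonizes with /ɤ/ ([+back]) → [u]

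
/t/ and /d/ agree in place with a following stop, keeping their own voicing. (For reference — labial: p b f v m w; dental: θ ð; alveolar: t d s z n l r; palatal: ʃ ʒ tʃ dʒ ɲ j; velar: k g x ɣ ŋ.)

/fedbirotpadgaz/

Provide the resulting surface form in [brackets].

/d/ before /b/ (labial) → [b]
/t/ before /p/ (labial) → [p]
/d/ before /g/ (velar) → [g]

[febbiroppaggaz]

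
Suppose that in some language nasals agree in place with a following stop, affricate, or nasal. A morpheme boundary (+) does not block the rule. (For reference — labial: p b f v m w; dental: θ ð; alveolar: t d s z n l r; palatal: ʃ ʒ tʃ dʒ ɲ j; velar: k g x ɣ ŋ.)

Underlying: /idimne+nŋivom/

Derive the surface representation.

/m/ before /n/ (alveolar) → [n]
/n/ before /ŋ/ (velar) → [ŋ]

[idinne+ŋŋivom]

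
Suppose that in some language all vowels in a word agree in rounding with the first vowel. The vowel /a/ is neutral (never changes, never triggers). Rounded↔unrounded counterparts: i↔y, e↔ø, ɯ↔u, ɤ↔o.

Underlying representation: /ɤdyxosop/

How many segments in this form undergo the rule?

/y/ harmonizes with /ɤ/ ([-round]) → [i]
/o/ harmonizes with /ɤ/ ([-round]) → [ɤ]
/o/ harmonizes with /ɤ/ ([-round]) → [ɤ]
3 segments change.

3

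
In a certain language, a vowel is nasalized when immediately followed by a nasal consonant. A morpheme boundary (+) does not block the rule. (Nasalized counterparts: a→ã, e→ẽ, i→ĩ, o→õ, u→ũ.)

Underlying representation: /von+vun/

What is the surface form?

[võn+vũn]

/o/ before nasal /n/ → [õ]
/u/ before nasal /n/ → [ũ]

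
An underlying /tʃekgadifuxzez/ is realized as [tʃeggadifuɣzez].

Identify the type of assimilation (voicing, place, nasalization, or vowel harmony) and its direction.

voicing assimilation, regressive

/k/→[g] /x/→[ɣ].
Each target copies a feature from the following segment, so the direction is regressive.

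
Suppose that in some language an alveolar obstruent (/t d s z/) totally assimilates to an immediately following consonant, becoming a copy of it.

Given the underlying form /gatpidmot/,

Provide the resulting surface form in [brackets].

/t/ before /p/ → [p] (total assimilation)
/d/ before /m/ → [m] (total assimilation)

[gappimmot]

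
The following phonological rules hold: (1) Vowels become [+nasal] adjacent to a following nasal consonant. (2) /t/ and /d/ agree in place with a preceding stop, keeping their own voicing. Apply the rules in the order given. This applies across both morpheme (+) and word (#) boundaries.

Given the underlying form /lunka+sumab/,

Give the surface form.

[lũnka+sũmab]

Rule 1: /u/ before nasal /n/ → [ũ]
Rule 1: /u/ before nasal /m/ → [ũ]
After rule 1: lũnka+sũmab
Rule 2: no segment meets the rule's conditions; no change.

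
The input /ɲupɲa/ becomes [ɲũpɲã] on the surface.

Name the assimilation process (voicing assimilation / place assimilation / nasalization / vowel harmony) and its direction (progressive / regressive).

nasalization, progressive

/u/→[ũ] /a/→[ã].
Each target copies a feature from the preceding segment, so the direction is progressive.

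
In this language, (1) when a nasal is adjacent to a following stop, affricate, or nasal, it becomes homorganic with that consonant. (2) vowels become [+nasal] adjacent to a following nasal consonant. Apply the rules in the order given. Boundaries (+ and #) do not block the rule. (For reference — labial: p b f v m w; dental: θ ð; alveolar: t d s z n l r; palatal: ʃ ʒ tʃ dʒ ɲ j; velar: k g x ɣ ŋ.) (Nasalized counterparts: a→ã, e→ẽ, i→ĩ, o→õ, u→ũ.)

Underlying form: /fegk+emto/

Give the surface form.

Rule 1: /m/ before /t/ (alveolar) → [n]
After rule 1: fegk+ento
Rule 2: /e/ before nasal /n/ → [ẽ]

[fegk+ẽnto]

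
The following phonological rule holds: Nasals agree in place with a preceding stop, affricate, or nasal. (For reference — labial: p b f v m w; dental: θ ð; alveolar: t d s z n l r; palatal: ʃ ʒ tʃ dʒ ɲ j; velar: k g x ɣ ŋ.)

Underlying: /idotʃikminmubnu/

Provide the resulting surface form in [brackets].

[idotʃikŋinnubmu]

/m/ after /k/ (velar) → [ŋ]
/m/ after /n/ (alveolar) → [n]
/n/ after /b/ (labial) → [m]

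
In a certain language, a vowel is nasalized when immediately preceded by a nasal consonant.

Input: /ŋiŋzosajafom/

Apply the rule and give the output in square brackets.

[ŋĩŋzosajafom]

/i/ after nasal /ŋ/ → [ĩ]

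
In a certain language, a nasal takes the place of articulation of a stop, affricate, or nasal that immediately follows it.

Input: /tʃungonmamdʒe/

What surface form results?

/n/ before /g/ (velar) → [ŋ]
/n/ before /m/ (labial) → [m]
/m/ before /dʒ/ (palatal) → [ɲ]

[tʃuŋgommaɲdʒe]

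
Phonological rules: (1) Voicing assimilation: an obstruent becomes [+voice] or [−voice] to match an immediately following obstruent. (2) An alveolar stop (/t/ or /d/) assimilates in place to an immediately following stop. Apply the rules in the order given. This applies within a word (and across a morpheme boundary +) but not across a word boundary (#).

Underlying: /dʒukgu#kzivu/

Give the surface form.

[dʒuggu#gzivu]

Rule 1: /k/ before /g/ (voiced) → [g]
Rule 1: /k/ before /z/ (voiced) → [g]
After rule 1: dʒuggu#gzivu
Rule 2: no segment meets the rule's conditions; no change.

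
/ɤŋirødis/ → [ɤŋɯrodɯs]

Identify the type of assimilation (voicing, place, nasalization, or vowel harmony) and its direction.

vowel harmony, progressive

/i/→[ɯ] /ø/→[o] /i/→[ɯ].
Vowels agree with the first vowel, so the harmony is progressive.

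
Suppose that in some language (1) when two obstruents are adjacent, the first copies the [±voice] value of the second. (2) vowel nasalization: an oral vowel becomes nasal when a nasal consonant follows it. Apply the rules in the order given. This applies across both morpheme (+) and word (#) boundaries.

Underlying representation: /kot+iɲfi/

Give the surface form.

[kot+ĩɲfi]

Rule 1: no segment meets the rule's conditions; no change.
After rule 1: kot+iɲfi
Rule 2: /i/ before nasal /ɲ/ → [ĩ]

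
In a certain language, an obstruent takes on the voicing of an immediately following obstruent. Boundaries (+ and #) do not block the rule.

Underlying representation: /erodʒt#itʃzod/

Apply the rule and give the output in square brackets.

[erotʃt#idʒzod]

/dʒ/ before /t/ (voiceless) → [tʃ]
/tʃ/ before /z/ (voiced) → [dʒ]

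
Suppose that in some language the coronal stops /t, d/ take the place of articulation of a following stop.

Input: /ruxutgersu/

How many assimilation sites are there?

/t/ before /g/ (velar) → [k]
1 segment changes.

1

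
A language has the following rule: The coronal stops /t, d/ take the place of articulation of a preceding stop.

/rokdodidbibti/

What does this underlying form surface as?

/d/ after /k/ (velar) → [g]
/t/ after /b/ (labial) → [p]

[rokgodidbibpi]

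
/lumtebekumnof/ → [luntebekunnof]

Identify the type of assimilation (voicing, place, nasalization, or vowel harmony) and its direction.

/m/→[n] /m/→[n].
Each target copies a feature from the following segment, so the direction is regressive.

place assimilation, regressive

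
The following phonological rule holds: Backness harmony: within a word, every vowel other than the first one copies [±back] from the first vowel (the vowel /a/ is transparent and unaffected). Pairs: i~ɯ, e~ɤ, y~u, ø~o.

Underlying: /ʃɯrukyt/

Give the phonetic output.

/y/ harmonizes with /ɯ/ ([+back]) → [u]

[ʃɯrukut]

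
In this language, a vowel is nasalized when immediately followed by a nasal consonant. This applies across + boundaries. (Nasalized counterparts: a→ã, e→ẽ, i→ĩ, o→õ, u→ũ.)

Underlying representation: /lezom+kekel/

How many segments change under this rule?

1

/o/ before nasal /m/ → [õ]
1 segment changes.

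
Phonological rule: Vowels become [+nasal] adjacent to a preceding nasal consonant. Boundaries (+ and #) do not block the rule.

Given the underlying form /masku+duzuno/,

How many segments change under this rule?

/a/ after nasal /m/ → [ã]
/o/ after nasal /n/ → [õ]
2 segments change.

2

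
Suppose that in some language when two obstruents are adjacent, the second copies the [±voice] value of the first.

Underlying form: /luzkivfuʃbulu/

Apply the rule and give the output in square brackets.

[luzgivvuʃpulu]

/k/ after /z/ (voiced) → [g]
/f/ after /v/ (voiced) → [v]
/b/ after /ʃ/ (voiceless) → [p]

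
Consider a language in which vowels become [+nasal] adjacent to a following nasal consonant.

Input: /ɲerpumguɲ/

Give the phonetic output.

/u/ before nasal /m/ → [ũ]
/u/ before nasal /ɲ/ → [ũ]

[ɲerpũmgũɲ]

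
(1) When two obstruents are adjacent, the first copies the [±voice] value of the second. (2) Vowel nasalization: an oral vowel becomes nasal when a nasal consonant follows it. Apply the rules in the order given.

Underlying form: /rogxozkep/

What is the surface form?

[rokxoskep]

Rule 1: /g/ before /x/ (voiceless) → [k]
Rule 1: /z/ before /k/ (voiceless) → [s]
After rule 1: rokxoskep
Rule 2: no segment meets the rule's conditions; no change.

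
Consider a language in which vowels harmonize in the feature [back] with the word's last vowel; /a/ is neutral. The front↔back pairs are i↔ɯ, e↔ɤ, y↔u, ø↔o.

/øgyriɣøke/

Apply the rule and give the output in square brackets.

[øgyriɣøke]

no segment meets the rule's conditions; no change.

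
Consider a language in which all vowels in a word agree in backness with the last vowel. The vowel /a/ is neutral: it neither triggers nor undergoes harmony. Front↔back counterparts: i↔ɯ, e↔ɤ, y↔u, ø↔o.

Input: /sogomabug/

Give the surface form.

[sogomabug]

no segment meets the rule's conditions; no change.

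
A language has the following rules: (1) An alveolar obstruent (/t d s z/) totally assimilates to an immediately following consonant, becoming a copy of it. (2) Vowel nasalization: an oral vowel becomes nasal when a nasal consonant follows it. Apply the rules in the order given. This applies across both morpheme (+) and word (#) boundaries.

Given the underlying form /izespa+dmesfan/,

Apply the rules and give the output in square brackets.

Rule 1: /s/ before /p/ → [p] (total assimilation)
Rule 1: /d/ before /m/ → [m] (total assimilation)
Rule 1: /s/ before /f/ → [f] (total assimilation)
After rule 1: izeppa+mmeffan
Rule 2: /a/ before nasal /m/ → [ã]
Rule 2: /a/ before nasal /n/ → [ã]

[izeppã+mmeffãn]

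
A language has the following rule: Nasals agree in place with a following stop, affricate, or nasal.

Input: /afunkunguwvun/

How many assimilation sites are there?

2

/n/ before /k/ (velar) → [ŋ]
/n/ before /g/ (velar) → [ŋ]
2 segments change.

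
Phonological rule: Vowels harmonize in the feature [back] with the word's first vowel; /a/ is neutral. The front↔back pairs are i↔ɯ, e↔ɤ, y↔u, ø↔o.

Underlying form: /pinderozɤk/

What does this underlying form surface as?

[pinderøzek]

/o/ harmonizes with /i/ ([-back]) → [ø]
/ɤ/ harmonizes with /i/ ([-back]) → [e]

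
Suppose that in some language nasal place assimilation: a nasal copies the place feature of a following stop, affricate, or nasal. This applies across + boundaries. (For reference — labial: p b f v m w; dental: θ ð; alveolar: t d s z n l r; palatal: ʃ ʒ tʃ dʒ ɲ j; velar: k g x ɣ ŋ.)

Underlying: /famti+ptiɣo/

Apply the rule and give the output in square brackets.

[fanti+ptiɣo]

/m/ before /t/ (alveolar) → [n]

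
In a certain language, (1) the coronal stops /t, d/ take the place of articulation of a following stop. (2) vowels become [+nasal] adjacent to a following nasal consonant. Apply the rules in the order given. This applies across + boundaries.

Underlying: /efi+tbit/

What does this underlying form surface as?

Rule 1: /t/ before /b/ (labial) → [p]
After rule 1: efi+pbit
Rule 2: no segment meets the rule's conditions; no change.

[efi+pbit]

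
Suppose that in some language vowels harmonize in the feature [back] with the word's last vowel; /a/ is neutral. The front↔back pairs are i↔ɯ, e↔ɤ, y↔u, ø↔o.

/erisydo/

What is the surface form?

[ɤrɯsudo]

/e/ harmonizes with /o/ ([+back]) → [ɤ]
/i/ harmonizes with /o/ ([+back]) → [ɯ]
/y/ harmonizes with /o/ ([+back]) → [u]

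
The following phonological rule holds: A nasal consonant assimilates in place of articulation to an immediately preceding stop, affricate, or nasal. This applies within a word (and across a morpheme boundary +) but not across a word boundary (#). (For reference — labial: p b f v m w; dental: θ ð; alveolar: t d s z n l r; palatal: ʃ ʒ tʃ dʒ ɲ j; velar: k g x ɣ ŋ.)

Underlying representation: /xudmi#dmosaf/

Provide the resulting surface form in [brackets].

[xudni#dnosaf]

/m/ after /d/ (alveolar) → [n]
/m/ after /d/ (alveolar) → [n]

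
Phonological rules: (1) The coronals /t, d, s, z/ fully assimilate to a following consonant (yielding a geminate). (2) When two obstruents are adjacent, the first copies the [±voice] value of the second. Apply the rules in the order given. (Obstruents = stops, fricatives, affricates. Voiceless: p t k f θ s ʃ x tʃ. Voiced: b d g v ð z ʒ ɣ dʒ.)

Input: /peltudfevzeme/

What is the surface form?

Rule 1: /d/ before /f/ → [f] (total assimilation)
After rule 1: peltuffevzeme
Rule 2: no segment meets the rule's conditions; no change.

[peltuffevzeme]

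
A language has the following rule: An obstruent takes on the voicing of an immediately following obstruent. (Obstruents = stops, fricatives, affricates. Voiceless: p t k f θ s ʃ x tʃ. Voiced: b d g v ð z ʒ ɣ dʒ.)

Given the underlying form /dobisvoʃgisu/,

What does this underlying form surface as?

/s/ before /v/ (voiced) → [z]
/ʃ/ before /g/ (voiced) → [ʒ]

[dobizvoʒgisu]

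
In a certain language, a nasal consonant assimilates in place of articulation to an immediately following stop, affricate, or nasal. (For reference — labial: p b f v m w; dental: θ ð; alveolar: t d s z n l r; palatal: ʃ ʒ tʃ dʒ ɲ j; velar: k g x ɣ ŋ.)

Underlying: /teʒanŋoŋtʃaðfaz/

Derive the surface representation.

/n/ before /ŋ/ (velar) → [ŋ]
/ŋ/ before /tʃ/ (palatal) → [ɲ]

[teʒaŋŋoɲtʃaðfaz]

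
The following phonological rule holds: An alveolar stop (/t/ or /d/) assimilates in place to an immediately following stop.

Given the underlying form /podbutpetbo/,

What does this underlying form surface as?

[pobbuppepbo]

/d/ before /b/ (labial) → [b]
/t/ before /p/ (labial) → [p]
/t/ before /b/ (labial) → [p]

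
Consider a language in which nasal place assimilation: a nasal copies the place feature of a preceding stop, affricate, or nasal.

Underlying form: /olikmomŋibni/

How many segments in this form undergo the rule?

/m/ after /k/ (velar) → [ŋ]
/ŋ/ after /m/ (labial) → [m]
/n/ after /b/ (labial) → [m]
3 segments change.

3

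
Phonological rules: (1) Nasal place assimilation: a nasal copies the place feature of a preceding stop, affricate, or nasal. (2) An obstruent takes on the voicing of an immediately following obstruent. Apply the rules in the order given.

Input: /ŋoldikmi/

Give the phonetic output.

Rule 1: /m/ after /k/ (velar) → [ŋ]
After rule 1: ŋoldikŋi
Rule 2: no segment meets the rule's conditions; no change.

[ŋoldikŋi]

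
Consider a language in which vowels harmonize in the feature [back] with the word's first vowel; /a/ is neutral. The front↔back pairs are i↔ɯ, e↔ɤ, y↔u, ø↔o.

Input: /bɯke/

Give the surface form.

[bɯkɤ]

/e/ harmonizes with /ɯ/ ([+back]) → [ɤ]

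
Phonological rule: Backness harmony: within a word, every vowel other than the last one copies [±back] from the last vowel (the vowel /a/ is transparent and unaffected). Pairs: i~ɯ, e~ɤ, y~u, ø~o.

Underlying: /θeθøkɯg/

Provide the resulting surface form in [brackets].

[θɤθokɯg]

/e/ harmonizes with /ɯ/ ([+back]) → [ɤ]
/ø/ harmonizes with /ɯ/ ([+back]) → [o]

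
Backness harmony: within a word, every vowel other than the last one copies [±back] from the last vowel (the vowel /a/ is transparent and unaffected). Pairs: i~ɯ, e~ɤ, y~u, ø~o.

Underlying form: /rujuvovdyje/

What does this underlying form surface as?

[ryjyvøvdyje]

/u/ harmonizes with /e/ ([-back]) → [y]
/u/ harmonizes with /e/ ([-back]) → [y]
/o/ harmonizes with /e/ ([-back]) → [ø]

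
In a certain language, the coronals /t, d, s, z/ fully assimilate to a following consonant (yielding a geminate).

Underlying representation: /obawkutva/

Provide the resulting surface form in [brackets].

[obawkuvva]

/t/ before /v/ → [v] (total assimilation)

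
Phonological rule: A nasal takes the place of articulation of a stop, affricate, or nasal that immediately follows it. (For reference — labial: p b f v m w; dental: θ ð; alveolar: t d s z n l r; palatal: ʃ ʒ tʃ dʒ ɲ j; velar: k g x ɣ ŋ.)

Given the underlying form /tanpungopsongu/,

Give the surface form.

/n/ before /p/ (labial) → [m]
/n/ before /g/ (velar) → [ŋ]
/n/ before /g/ (velar) → [ŋ]

[tampuŋgopsoŋgu]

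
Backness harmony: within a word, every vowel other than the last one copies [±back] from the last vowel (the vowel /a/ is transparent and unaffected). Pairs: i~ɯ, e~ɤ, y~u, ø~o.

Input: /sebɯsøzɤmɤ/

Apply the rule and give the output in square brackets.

/e/ harmonizes with /ɤ/ ([+back]) → [ɤ]
/ø/ harmonizes with /ɤ/ ([+back]) → [o]

[sɤbɯsozɤmɤ]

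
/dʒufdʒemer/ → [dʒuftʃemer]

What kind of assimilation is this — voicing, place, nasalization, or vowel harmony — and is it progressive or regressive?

/dʒ/→[tʃ].
Each target copies a feature from the preceding segment, so the direction is progressive.

voicing assimilation, progressive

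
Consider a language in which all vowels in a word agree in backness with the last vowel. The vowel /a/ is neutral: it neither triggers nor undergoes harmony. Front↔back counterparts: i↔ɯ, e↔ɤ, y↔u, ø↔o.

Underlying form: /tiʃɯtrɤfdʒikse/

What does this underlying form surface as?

/ɯ/ harmonizes with /e/ ([-back]) → [i]
/ɤ/ harmonizes with /e/ ([-back]) → [e]

[tiʃitrefdʒikse]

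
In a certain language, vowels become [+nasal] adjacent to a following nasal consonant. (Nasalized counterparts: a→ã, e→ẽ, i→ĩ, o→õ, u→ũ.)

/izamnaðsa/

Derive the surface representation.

[izãmnaðsa]

/a/ before nasal /m/ → [ã]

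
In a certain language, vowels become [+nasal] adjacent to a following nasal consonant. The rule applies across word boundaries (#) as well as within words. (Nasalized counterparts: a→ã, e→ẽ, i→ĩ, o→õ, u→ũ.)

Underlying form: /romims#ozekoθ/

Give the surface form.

[rõmĩms#ozekoθ]

/o/ before nasal /m/ → [õ]
/i/ before nasal /m/ → [ĩ]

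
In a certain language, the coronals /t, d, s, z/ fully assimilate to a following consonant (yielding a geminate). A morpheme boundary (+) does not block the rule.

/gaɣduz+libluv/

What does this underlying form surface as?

[gaɣdul+libluv]

/z/ before /l/ → [l] (total assimilation)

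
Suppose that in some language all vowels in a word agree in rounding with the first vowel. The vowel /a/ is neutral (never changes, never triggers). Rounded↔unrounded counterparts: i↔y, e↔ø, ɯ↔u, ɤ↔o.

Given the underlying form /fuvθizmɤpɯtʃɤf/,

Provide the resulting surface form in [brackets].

[fuvθyzmoputʃof]

/i/ harmonizes with /u/ ([+round]) → [y]
/ɤ/ harmonizes with /u/ ([+round]) → [o]
/ɯ/ harmonizes with /u/ ([+round]) → [u]
/ɤ/ harmonizes with /u/ ([+round]) → [o]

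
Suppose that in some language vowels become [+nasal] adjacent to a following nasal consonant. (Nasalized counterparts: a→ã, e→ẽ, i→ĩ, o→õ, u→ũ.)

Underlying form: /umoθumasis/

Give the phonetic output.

/u/ before nasal /m/ → [ũ]
/u/ before nasal /m/ → [ũ]

[ũmoθũmasis]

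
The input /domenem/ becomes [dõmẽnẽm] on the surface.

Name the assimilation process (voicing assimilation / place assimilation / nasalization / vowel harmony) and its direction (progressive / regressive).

nasalization, regressive

/o/→[õ] /e/→[ẽ] /e/→[ẽ].
Each target copies a feature from the following segment, so the direction is regressive.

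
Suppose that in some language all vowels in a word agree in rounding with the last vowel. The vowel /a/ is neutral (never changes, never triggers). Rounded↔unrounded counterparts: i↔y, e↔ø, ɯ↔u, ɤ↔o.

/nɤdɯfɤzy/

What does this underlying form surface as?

/ɤ/ harmonizes with /y/ ([+round]) → [o]
/ɯ/ harmonizes with /y/ ([+round]) → [u]
/ɤ/ harmonizes with /y/ ([+round]) → [o]

[nodufozy]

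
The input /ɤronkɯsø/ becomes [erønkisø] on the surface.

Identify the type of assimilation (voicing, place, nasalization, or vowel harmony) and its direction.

/ɤ/→[e] /o/→[ø] /ɯ/→[i].
Vowels agree with the last vowel, so the harmony is regressive.

vowel harmony, regressive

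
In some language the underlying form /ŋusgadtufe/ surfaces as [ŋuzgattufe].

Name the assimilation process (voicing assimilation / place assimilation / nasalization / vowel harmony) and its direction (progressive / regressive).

/s/→[z] /d/→[t].
Each target copies a feature from the following segment, so the direction is regressive.

voicing assimilation, regressive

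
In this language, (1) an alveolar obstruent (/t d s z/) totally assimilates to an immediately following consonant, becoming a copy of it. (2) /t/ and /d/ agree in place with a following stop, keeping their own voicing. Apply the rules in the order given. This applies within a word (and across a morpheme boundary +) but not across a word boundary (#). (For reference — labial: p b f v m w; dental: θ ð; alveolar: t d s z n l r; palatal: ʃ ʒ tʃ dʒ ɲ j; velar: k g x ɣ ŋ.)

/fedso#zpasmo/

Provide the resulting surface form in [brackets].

[fesso#ppammo]

Rule 1: /d/ before /s/ → [s] (total assimilation)
Rule 1: /z/ before /p/ → [p] (total assimilation)
Rule 1: /s/ before /m/ → [m] (total assimilation)
After rule 1: fesso#ppammo
Rule 2: no segment meets the rule's conditions; no change.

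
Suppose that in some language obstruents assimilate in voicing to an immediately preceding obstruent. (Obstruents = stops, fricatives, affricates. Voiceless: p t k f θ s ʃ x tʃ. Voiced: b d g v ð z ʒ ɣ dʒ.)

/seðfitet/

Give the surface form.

/f/ after /ð/ (voiced) → [v]

[seðvitet]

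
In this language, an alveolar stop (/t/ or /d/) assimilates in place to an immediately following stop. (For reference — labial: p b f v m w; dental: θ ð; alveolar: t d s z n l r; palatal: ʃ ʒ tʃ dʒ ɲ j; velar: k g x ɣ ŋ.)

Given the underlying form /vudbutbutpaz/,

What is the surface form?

/d/ before /b/ (labial) → [b]
/t/ before /b/ (labial) → [p]
/t/ before /p/ (labial) → [p]

[vubbupbuppaz]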